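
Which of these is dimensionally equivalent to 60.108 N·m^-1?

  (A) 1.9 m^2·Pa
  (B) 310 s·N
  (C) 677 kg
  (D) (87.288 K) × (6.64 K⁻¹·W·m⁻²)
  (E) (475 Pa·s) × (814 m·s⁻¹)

Reference: N·m⁻¹ = kg·m·s⁻²·m⁻¹ = kg·s⁻².
Each option:
  (A) Pa·m² = N·m⁻²·m² = kg·m·s⁻²
  (B) N·s = kg·m·s⁻²·s = kg·m·s⁻¹
  (C) kg
  (D) [K] · [kg·s⁻³·K⁻¹] = kg·s⁻³
  (E) [kg·m⁻¹·s⁻¹] · [m·s⁻¹] = kg·s⁻²  ← same
Only (E) matches kg·s⁻².

(E)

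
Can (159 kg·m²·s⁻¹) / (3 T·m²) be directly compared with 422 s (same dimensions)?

No

Expand each in SI base units:
  (159 kg·m²·s⁻¹) / (3 T·m²):  [kg·m²·s⁻¹] / [kg·m²·s⁻²·A⁻¹] = s·A
  422 s:  s
s·A ≠ s, so they cannot be added.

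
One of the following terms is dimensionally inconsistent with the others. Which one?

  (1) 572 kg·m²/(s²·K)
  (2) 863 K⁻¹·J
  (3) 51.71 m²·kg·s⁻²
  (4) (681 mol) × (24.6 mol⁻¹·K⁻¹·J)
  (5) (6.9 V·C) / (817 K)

(3)

Work out the base dimensions of each:
  (1) kg·m²·s⁻²·K⁻¹
  (2) J·K⁻¹ = N·m·K⁻¹ = kg·m²·s⁻²·K⁻¹
  (3) kg·m²·s⁻²
  (4) [mol] · [kg·m²·s⁻²·K⁻¹·mol⁻¹] = kg·m²·s⁻²·K⁻¹
  (5) [kg·m²·s⁻²] / [K] = kg·m²·s⁻²·K⁻¹
All reduce to kg·m²·s⁻²·K⁻¹ except (3), which is kg·m²·s⁻².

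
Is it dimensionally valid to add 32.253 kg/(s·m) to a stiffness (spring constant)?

Expand each in SI base units:
  32.253 kg/(s·m):  kg·m⁻¹·s⁻¹
  a stiffness (spring constant):  [stiffness (spring constant)] = kg·s⁻²
kg·m⁻¹·s⁻¹ ≠ kg·s⁻², so they cannot be added.

No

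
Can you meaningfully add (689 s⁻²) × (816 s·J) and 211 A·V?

Dimensions:
  (689 s⁻²) × (816 s·J):  [s⁻²] · [kg·m²·s⁻¹] = kg·m²·s⁻³
  211 A·V:  V·A = J·C⁻¹·A = kg·m²·s⁻³
Both are kg·m²·s⁻³, so they have the same dimensions and can be added.

Yes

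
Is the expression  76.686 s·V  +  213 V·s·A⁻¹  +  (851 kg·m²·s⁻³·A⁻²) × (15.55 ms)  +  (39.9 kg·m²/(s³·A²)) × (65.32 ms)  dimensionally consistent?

Dimensions:
  76.686 s·V:  V·s = J·C⁻¹·s = kg·m²·s⁻²·A⁻¹
  213 V·s·A⁻¹:  V·s·A⁻¹ = J·C⁻¹·s·A⁻¹ = kg·m²·s⁻²·A⁻²
  (851 kg·m²·s⁻³·A⁻²) × (15.55 ms):  [kg·m²·s⁻³·A⁻²] · [s] = kg·m²·s⁻²·A⁻²
  (39.9 kg·m²/(s³·A²)) × (65.32 ms):  [kg·m²·s⁻³·A⁻²] · [s] = kg·m²·s⁻²·A⁻²
The terms do not share a single dimension (kg·m²·s⁻²·A⁻² vs kg·m²·s⁻²·A⁻¹).

No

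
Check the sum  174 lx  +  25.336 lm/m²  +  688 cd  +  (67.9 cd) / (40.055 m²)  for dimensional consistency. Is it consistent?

In SI base units:
  174 lx:  lx = lm·m⁻² = m⁻²·cd
  25.336 lm/m²:  lm·m⁻² = cd·m⁻² = m⁻²·cd
  688 cd:  cd
  (67.9 cd) / (40.055 m²):  [cd] / [m²] = m⁻²·cd
The terms do not share a single dimension (cd vs m⁻²·cd).

No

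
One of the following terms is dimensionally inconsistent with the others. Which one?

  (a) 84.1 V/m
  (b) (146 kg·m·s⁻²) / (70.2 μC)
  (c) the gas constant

Dimensions:
  (a) V·m⁻¹ = J·C⁻¹·m⁻¹ = kg·m·s⁻³·A⁻¹
  (b) [kg·m·s⁻²] / [s·A] = kg·m·s⁻³·A⁻¹
  (c) [gas constant] = kg·m²·s⁻²·K⁻¹·mol⁻¹
All reduce to kg·m·s⁻³·A⁻¹ except (c), which is kg·m²·s⁻²·K⁻¹·mol⁻¹.

(c)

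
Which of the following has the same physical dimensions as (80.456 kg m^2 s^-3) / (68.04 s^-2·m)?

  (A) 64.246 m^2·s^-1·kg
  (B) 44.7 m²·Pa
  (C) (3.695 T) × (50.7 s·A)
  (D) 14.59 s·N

(D)

Reference: [kg·m²·s⁻³] / [m·s⁻²] = kg·m·s⁻¹.
Each option:
  (A) kg·m²·s⁻¹
  (B) Pa·m² = N·m⁻²·m² = kg·m·s⁻²
  (C) [kg·s⁻²·A⁻¹] · [s·A] = kg·s⁻¹
  (D) N·s = kg·m·s⁻²·s = kg·m·s⁻¹  ← same
Only (D) matches kg·m·s⁻¹.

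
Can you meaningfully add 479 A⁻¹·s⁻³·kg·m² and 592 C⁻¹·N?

Expand each in SI base units:
  479 A⁻¹·s⁻³·kg·m²:  kg·m²·s⁻³·A⁻¹
  592 C⁻¹·N:  N·C⁻¹ = kg·m·s⁻²·(s·A)⁻¹ = kg·m·s⁻³·A⁻¹
kg·m²·s⁻³·A⁻¹ ≠ kg·m·s⁻³·A⁻¹, so they cannot be added.

No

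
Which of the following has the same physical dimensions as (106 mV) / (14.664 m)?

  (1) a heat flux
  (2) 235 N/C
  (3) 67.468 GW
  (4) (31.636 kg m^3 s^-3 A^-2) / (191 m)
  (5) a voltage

(2)

Reference: [kg·m²·s⁻³·A⁻¹] / [m] = kg·m·s⁻³·A⁻¹.
Each option:
  (1) [heat flux] = kg·s⁻³
  (2) N·C⁻¹ = kg·m·s⁻²·(s·A)⁻¹ = kg·m·s⁻³·A⁻¹  ← same
  (3) W = J·s⁻¹ = kg·m²·s⁻³
  (4) [kg·m³·s⁻³·A⁻²] / [m] = kg·m²·s⁻³·A⁻²
  (5) [voltage] = kg·m²·s⁻³·A⁻¹
Only (2) matches kg·m·s⁻³·A⁻¹.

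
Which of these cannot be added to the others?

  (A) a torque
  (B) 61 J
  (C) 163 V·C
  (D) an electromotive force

(D)

In SI base units:
  (A) [torque] = kg·m²·s⁻²
  (B) J = N·m = kg·m²·s⁻²
  (C) C·V = s·A·J·C⁻¹ = kg·m²·s⁻²
  (D) [electromotive force] = kg·m²·s⁻³·A⁻¹
All reduce to kg·m²·s⁻² except (D), which is kg·m²·s⁻³·A⁻¹.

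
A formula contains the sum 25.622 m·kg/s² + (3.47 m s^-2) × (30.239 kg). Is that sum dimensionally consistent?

Dimensions:
  25.622 m·kg/s²:  kg·m·s⁻²
  (3.47 m s^-2) × (30.239 kg):  [m·s⁻²] · [kg] = kg·m·s⁻²
Both are kg·m·s⁻², so they have the same dimensions and can be added.

Yes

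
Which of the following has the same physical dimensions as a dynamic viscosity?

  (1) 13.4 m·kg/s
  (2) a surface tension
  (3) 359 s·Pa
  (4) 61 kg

(3)

Reference: [dynamic viscosity] = kg·m⁻¹·s⁻¹.
Each option:
  (1) kg·m·s⁻¹
  (2) [surface tension] = kg·s⁻²
  (3) Pa·s = N·m⁻²·s = kg·m⁻¹·s⁻¹  ← same
  (4) kg
Only (3) matches kg·m⁻¹·s⁻¹.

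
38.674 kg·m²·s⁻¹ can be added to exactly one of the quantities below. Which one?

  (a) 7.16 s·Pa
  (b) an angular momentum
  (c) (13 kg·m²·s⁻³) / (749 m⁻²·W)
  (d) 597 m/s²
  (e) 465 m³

Reference: kg·m²·s⁻¹.
Each option:
  (a) Pa·s = N·m⁻²·s = kg·m⁻¹·s⁻¹
  (b) [angular momentum] = kg·m²·s⁻¹  ← same
  (c) [kg·m²·s⁻³] / [kg·s⁻³] = m²
  (d) m·s⁻²
  (e) m³
Only (b) matches kg·m²·s⁻¹.

(b)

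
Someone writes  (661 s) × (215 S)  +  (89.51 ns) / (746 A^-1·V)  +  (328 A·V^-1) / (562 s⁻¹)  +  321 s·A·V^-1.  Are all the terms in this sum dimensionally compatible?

Reduce each to base SI dimensions:
  (661 s) × (215 S):  [s] · [kg⁻¹·m⁻²·s³·A²] = kg⁻¹·m⁻²·s⁴·A²
  (89.51 ns) / (746 A^-1·V):  [s] / [kg·m²·s⁻³·A⁻²] = kg⁻¹·m⁻²·s⁴·A²
  (328 A·V^-1) / (562 s⁻¹):  [kg⁻¹·m⁻²·s³·A²] / [s⁻¹] = kg⁻¹·m⁻²·s⁴·A²
  321 s·A·V^-1:  A·s·V⁻¹ = A·s·(J·C⁻¹)⁻¹ = kg⁻¹·m⁻²·s⁴·A²
Every term reduces to kg⁻¹·m⁻²·s⁴·A².

Yes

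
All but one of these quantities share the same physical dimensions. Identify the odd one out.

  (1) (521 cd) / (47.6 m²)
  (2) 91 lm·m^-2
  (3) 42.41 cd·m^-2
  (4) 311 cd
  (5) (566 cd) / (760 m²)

(4)

Expand each in SI base units:
  (1) [cd] / [m²] = m⁻²·cd
  (2) lm·m⁻² = cd·m⁻² = m⁻²·cd
  (3) cd·m⁻² = m⁻²·cd
  (4) cd
  (5) [cd] / [m²] = m⁻²·cd
All reduce to m⁻²·cd except (4), which is cd.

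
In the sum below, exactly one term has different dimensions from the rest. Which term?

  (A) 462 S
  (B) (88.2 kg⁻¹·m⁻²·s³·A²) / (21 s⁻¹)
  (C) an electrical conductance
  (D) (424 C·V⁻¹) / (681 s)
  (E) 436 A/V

Reduce each to base SI dimensions:
  (A) S = Ω⁻¹ = kg⁻¹·m⁻²·s³·A²
  (B) [kg⁻¹·m⁻²·s³·A²] / [s⁻¹] = kg⁻¹·m⁻²·s⁴·A²
  (C) [electrical conductance] = kg⁻¹·m⁻²·s³·A²
  (D) [kg⁻¹·m⁻²·s⁴·A²] / [s] = kg⁻¹·m⁻²·s³·A²
  (E) A·V⁻¹ = A·(J·C⁻¹)⁻¹ = kg⁻¹·m⁻²·s³·A²
All reduce to kg⁻¹·m⁻²·s³·A² except (B), which is kg⁻¹·m⁻²·s⁴·A².

(B)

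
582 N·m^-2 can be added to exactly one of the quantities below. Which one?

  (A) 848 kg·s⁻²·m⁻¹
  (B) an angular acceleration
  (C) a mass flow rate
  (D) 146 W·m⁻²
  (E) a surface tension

Reference: N·m⁻² = kg·m·s⁻²·m⁻² = kg·m⁻¹·s⁻².
Each option:
  (A) kg·m⁻¹·s⁻²  ← same
  (B) [angular acceleration] = s⁻²
  (C) [mass flow rate] = kg·s⁻¹
  (D) W·m⁻² = J·s⁻¹·m⁻² = kg·s⁻³
  (E) [surface tension] = kg·s⁻²
Only (A) matches kg·m⁻¹·s⁻².

(A)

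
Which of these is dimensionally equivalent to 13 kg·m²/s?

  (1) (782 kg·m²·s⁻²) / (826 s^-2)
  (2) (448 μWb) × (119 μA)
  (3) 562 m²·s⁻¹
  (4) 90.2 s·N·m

Reference: kg·m²·s⁻¹.
Each option:
  (1) [kg·m²·s⁻²] / [s⁻²] = kg·m²
  (2) [kg·m²·s⁻²·A⁻¹] · [A] = kg·m²·s⁻²
  (3) m²·s⁻¹
  (4) N·m·s = kg·m·s⁻²·m·s = kg·m²·s⁻¹  ← same
Only (4) matches kg·m²·s⁻¹.

(4)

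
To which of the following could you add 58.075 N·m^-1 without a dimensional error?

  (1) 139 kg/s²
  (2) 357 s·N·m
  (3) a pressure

(1)

Reference: N·m⁻¹ = kg·m·s⁻²·m⁻¹ = kg·s⁻².
Each option:
  (1) kg·s⁻²  ← same
  (2) N·m·s = kg·m·s⁻²·m·s = kg·m²·s⁻¹
  (3) [pressure] = kg·m⁻¹·s⁻²
Only (1) matches kg·s⁻².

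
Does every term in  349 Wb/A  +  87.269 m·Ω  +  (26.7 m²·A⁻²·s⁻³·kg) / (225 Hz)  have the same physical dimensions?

No

Dimensions:
  349 Wb/A:  Wb·A⁻¹ = V·s·A⁻¹ = kg·m²·s⁻²·A⁻²
  87.269 m·Ω:  Ω·m = V·A⁻¹·m = kg·m³·s⁻³·A⁻²
  (26.7 m²·A⁻²·s⁻³·kg) / (225 Hz):  [kg·m²·s⁻³·A⁻²] / [s⁻¹] = kg·m²·s⁻²·A⁻²
The terms do not share a single dimension (kg·m²·s⁻²·A⁻² vs kg·m³·s⁻³·A⁻²).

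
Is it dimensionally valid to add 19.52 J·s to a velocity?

Dimensions:
  19.52 J·s:  J·s = N·m·s = kg·m²·s⁻¹
  a velocity:  [velocity] = m·s⁻¹
kg·m²·s⁻¹ ≠ m·s⁻¹, so they cannot be added.

No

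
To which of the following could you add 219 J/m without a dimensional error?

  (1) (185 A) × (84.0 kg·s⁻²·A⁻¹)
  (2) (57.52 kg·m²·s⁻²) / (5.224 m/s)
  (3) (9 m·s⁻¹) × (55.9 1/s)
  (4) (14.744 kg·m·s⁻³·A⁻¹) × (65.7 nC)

Reference: J·m⁻¹ = N·m·m⁻¹ = kg·m·s⁻².
Each option:
  (1) [A] · [kg·s⁻²·A⁻¹] = kg·s⁻²
  (2) [kg·m²·s⁻²] / [m·s⁻¹] = kg·m·s⁻¹
  (3) [m·s⁻¹] · [s⁻¹] = m·s⁻²
  (4) [kg·m·s⁻³·A⁻¹] · [s·A] = kg·m·s⁻²  ← same
Only (4) matches kg·m·s⁻².

(4)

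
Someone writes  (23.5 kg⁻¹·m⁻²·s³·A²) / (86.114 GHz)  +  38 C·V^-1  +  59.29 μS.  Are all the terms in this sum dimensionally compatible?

Dimensions:
  (23.5 kg⁻¹·m⁻²·s³·A²) / (86.114 GHz):  [kg⁻¹·m⁻²·s³·A²] / [s⁻¹] = kg⁻¹·m⁻²·s⁴·A²
  38 C·V^-1:  C·V⁻¹ = s·A·(J·C⁻¹)⁻¹ = kg⁻¹·m⁻²·s⁴·A²
  59.29 μS:  S = Ω⁻¹ = kg⁻¹·m⁻²·s³·A²
The terms do not share a single dimension (kg⁻¹·m⁻²·s³·A² vs kg⁻¹·m⁻²·s⁴·A²).

No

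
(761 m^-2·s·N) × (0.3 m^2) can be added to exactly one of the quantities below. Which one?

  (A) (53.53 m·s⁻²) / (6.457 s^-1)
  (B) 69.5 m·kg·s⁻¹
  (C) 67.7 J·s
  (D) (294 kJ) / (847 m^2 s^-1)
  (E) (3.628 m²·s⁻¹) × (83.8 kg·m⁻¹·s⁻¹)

(B)

Reference: [kg·m⁻¹·s⁻¹] · [m²] = kg·m·s⁻¹.
Each option:
  (A) [m·s⁻²] / [s⁻¹] = m·s⁻¹
  (B) kg·m·s⁻¹  ← same
  (C) J·s = N·m·s = kg·m²·s⁻¹
  (D) [kg·m²·s⁻²] / [m²·s⁻¹] = kg·s⁻¹
  (E) [m²·s⁻¹] · [kg·m⁻¹·s⁻¹] = kg·m·s⁻²
Only (B) matches kg·m·s⁻¹.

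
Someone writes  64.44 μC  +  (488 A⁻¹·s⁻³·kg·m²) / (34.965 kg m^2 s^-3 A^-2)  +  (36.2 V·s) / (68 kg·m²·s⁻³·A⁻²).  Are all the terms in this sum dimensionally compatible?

Work out the base dimensions of each:
  64.44 μC:  C = s·A
  (488 A⁻¹·s⁻³·kg·m²) / (34.965 kg m^2 s^-3 A^-2):  [kg·m²·s⁻³·A⁻¹] / [kg·m²·s⁻³·A⁻²] = A
  (36.2 V·s) / (68 kg·m²·s⁻³·A⁻²):  [kg·m²·s⁻²·A⁻¹] / [kg·m²·s⁻³·A⁻²] = s·A
The terms do not share a single dimension (A vs s·A).

No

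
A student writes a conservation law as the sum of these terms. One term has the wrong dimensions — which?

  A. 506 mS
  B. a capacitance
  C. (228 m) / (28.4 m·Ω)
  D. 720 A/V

B.

In SI base units:
  A. S = Ω⁻¹ = kg⁻¹·m⁻²·s³·A²
  B. [capacitance] = kg⁻¹·m⁻²·s⁴·A²
  C. [m] / [kg·m³·s⁻³·A⁻²] = kg⁻¹·m⁻²·s³·A²
  D. A·V⁻¹ = A·(J·C⁻¹)⁻¹ = kg⁻¹·m⁻²·s³·A²
All reduce to kg⁻¹·m⁻²·s³·A² except B., which is kg⁻¹·m⁻²·s⁴·A².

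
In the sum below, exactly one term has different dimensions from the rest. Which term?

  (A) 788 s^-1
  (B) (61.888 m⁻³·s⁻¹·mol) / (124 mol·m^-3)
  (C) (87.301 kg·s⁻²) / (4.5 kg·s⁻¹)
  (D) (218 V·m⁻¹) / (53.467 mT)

Dimensions:
  (A) s⁻¹
  (B) [m⁻³·s⁻¹·mol] / [m⁻³·mol] = s⁻¹
  (C) [kg·s⁻²] / [kg·s⁻¹] = s⁻¹
  (D) [kg·m·s⁻³·A⁻¹] / [kg·s⁻²·A⁻¹] = m·s⁻¹
All reduce to s⁻¹ except (D), which is m·s⁻¹.

(D)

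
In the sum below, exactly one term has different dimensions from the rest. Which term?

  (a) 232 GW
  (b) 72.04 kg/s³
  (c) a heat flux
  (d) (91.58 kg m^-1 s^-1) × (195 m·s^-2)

In SI base units:
  (a) W = J·s⁻¹ = kg·m²·s⁻³
  (b) kg·s⁻³
  (c) [heat flux] = kg·s⁻³
  (d) [kg·m⁻¹·s⁻¹] · [m·s⁻²] = kg·s⁻³
All reduce to kg·s⁻³ except (a), which is kg·m²·s⁻³.

(a)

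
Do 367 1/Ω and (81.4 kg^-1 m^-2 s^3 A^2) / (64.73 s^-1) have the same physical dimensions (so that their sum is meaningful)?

Dimensions:
  367 1/Ω:  Ω⁻¹ = (V·A⁻¹)⁻¹ = kg⁻¹·m⁻²·s³·A²
  (81.4 kg^-1 m^-2 s^3 A^2) / (64.73 s^-1):  [kg⁻¹·m⁻²·s³·A²] / [s⁻¹] = kg⁻¹·m⁻²·s⁴·A²
kg⁻¹·m⁻²·s³·A² ≠ kg⁻¹·m⁻²·s⁴·A², so they cannot be added.

No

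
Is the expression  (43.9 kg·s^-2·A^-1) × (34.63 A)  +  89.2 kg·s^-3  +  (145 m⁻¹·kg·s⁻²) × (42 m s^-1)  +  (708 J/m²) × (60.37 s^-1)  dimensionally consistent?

No

Reduce each to base SI dimensions:
  (43.9 kg·s^-2·A^-1) × (34.63 A):  [kg·s⁻²·A⁻¹] · [A] = kg·s⁻²
  89.2 kg·s^-3:  kg·s⁻³
  (145 m⁻¹·kg·s⁻²) × (42 m s^-1):  [kg·m⁻¹·s⁻²] · [m·s⁻¹] = kg·s⁻³
  (708 J/m²) × (60.37 s^-1):  [kg·s⁻²] · [s⁻¹] = kg·s⁻³
The terms do not share a single dimension (kg·s⁻² vs kg·s⁻³).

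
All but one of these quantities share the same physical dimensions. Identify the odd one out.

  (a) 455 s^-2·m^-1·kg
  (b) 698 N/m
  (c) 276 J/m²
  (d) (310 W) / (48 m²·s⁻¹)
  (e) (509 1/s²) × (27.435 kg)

(a)

In SI base units:
  (a) kg·m⁻¹·s⁻²
  (b) N·m⁻¹ = kg·m·s⁻²·m⁻¹ = kg·s⁻²
  (c) J·m⁻² = N·m·m⁻² = kg·s⁻²
  (d) [kg·m²·s⁻³] / [m²·s⁻¹] = kg·s⁻²
  (e) [s⁻²] · [kg] = kg·s⁻²
All reduce to kg·s⁻² except (a), which is kg·m⁻¹·s⁻².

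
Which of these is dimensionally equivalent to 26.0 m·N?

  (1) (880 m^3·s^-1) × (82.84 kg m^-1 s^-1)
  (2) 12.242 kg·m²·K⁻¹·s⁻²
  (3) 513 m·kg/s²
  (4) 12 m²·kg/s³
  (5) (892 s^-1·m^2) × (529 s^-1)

Reference: N·m = kg·m·s⁻²·m = kg·m²·s⁻².
Each option:
  (1) [m³·s⁻¹] · [kg·m⁻¹·s⁻¹] = kg·m²·s⁻²  ← same
  (2) kg·m²·s⁻²·K⁻¹
  (3) kg·m·s⁻²
  (4) kg·m²·s⁻³
  (5) [m²·s⁻¹] · [s⁻¹] = m²·s⁻²
Only (1) matches kg·m²·s⁻².

(1)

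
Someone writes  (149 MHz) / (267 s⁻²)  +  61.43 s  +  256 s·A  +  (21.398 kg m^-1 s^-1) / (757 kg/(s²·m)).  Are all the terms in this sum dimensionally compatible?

No

Expand each in SI base units:
  (149 MHz) / (267 s⁻²):  [s⁻¹] / [s⁻²] = s
  61.43 s:  s
  256 s·A:  A·s = s·A
  (21.398 kg m^-1 s^-1) / (757 kg/(s²·m)):  [kg·m⁻¹·s⁻¹] / [kg·m⁻¹·s⁻²] = s
The terms do not share a single dimension (s vs s·A).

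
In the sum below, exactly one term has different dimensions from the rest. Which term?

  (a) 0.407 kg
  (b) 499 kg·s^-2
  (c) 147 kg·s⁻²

Dimensions:
  (a) kg
  (b) kg·s⁻²
  (c) kg·s⁻²
All reduce to kg·s⁻² except (a), which is kg.

(a)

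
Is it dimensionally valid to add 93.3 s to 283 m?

Work out the base dimensions of each:
  93.3 s:  s
  283 m:  m
s ≠ m, so they cannot be added.

No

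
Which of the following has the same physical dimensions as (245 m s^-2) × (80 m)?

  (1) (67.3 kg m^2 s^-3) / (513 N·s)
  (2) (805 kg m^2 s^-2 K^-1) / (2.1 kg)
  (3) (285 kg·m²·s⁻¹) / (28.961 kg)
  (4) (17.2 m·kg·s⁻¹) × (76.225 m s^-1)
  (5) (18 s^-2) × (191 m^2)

Reference: [m·s⁻²] · [m] = m²·s⁻².
Each option:
  (1) [kg·m²·s⁻³] / [kg·m·s⁻¹] = m·s⁻²
  (2) [kg·m²·s⁻²·K⁻¹] / [kg] = m²·s⁻²·K⁻¹
  (3) [kg·m²·s⁻¹] / [kg] = m²·s⁻¹
  (4) [kg·m·s⁻¹] · [m·s⁻¹] = kg·m²·s⁻²
  (5) [s⁻²] · [m²] = m²·s⁻²  ← same
Only (5) matches m²·s⁻².

(5)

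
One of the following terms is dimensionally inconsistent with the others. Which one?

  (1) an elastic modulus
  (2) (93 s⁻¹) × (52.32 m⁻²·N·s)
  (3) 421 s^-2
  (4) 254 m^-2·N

(3)

In SI base units:
  (1) [elastic modulus] = kg·m⁻¹·s⁻²
  (2) [s⁻¹] · [kg·m⁻¹·s⁻¹] = kg·m⁻¹·s⁻²
  (3) s⁻²
  (4) N·m⁻² = kg·m·s⁻²·m⁻² = kg·m⁻¹·s⁻²
All reduce to kg·m⁻¹·s⁻² except (3), which is s⁻².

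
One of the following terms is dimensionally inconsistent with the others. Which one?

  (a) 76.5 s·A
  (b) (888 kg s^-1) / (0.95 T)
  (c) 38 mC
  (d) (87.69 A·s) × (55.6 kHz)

(d)

Reduce each to base SI dimensions:
  (a) A·s = s·A
  (b) [kg·s⁻¹] / [kg·s⁻²·A⁻¹] = s·A
  (c) C = s·A
  (d) [s·A] · [s⁻¹] = A
All reduce to s·A except (d), which is A.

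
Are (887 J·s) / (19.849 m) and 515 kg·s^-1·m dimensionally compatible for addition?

In SI base units:
  (887 J·s) / (19.849 m):  [kg·m²·s⁻¹] / [m] = kg·m·s⁻¹
  515 kg·s^-1·m:  kg·m·s⁻¹
Both are kg·m·s⁻¹, so they have the same dimensions and can be added.

Yes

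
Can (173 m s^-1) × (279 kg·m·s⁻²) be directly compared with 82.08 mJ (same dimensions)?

Reduce each to base SI dimensions:
  (173 m s^-1) × (279 kg·m·s⁻²):  [m·s⁻¹] · [kg·m·s⁻²] = kg·m²·s⁻³
  82.08 mJ:  J = N·m = kg·m²·s⁻²
kg·m²·s⁻³ ≠ kg·m²·s⁻², so they cannot be added.

No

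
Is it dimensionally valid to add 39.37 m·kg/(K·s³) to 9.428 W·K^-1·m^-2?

Reduce each to base SI dimensions:
  39.37 m·kg/(K·s³):  kg·m·s⁻³·K⁻¹
  9.428 W·K^-1·m^-2:  W·m⁻²·K⁻¹ = J·s⁻¹·m⁻²·K⁻¹ = kg·s⁻³·K⁻¹
kg·m·s⁻³·K⁻¹ ≠ kg·s⁻³·K⁻¹, so they cannot be added.

No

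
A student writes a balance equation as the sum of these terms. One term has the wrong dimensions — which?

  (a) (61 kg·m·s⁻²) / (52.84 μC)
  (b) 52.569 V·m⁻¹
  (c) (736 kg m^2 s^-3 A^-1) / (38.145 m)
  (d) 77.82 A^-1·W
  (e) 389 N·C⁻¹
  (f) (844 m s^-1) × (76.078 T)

(d)

In SI base units:
  (a) [kg·m·s⁻²] / [s·A] = kg·m·s⁻³·A⁻¹
  (b) V·m⁻¹ = J·C⁻¹·m⁻¹ = kg·m·s⁻³·A⁻¹
  (c) [kg·m²·s⁻³·A⁻¹] / [m] = kg·m·s⁻³·A⁻¹
  (d) W·A⁻¹ = J·s⁻¹·A⁻¹ = kg·m²·s⁻³·A⁻¹
  (e) N·C⁻¹ = kg·m·s⁻²·(s·A)⁻¹ = kg·m·s⁻³·A⁻¹
  (f) [m·s⁻¹] · [kg·s⁻²·A⁻¹] = kg·m·s⁻³·A⁻¹
All reduce to kg·m·s⁻³·A⁻¹ except (d), which is kg·m²·s⁻³·A⁻¹.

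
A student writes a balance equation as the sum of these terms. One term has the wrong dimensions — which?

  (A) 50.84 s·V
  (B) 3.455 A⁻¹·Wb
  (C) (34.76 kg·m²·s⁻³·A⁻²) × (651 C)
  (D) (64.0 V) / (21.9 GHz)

(B)

Work out the base dimensions of each:
  (A) V·s = J·C⁻¹·s = kg·m²·s⁻²·A⁻¹
  (B) Wb·A⁻¹ = V·s·A⁻¹ = kg·m²·s⁻²·A⁻²
  (C) [kg·m²·s⁻³·A⁻²] · [s·A] = kg·m²·s⁻²·A⁻¹
  (D) [kg·m²·s⁻³·A⁻¹] / [s⁻¹] = kg·m²·s⁻²·A⁻¹
All reduce to kg·m²·s⁻²·A⁻¹ except (B), which is kg·m²·s⁻²·A⁻².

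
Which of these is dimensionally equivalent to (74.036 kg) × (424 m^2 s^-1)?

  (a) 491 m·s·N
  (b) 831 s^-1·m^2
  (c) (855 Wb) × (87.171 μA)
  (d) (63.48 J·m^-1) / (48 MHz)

Reference: [kg] · [m²·s⁻¹] = kg·m²·s⁻¹.
Each option:
  (a) N·m·s = kg·m·s⁻²·m·s = kg·m²·s⁻¹  ← same
  (b) m²·s⁻¹
  (c) [kg·m²·s⁻²·A⁻¹] · [A] = kg·m²·s⁻²
  (d) [kg·m·s⁻²] / [s⁻¹] = kg·m·s⁻¹
Only (a) matches kg·m²·s⁻¹.

(a)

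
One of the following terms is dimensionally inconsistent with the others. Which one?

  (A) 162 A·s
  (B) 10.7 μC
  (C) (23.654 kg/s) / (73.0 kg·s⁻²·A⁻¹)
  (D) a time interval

(D)

Dimensions:
  (A) A·s = s·A
  (B) C = s·A
  (C) [kg·s⁻¹] / [kg·s⁻²·A⁻¹] = s·A
  (D) [time interval] = s
All reduce to s·A except (D), which is s.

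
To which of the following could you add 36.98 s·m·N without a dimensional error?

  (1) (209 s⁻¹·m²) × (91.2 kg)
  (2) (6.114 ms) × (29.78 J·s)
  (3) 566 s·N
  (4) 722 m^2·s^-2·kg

Reference: N·m·s = kg·m·s⁻²·m·s = kg·m²·s⁻¹.
Each option:
  (1) [m²·s⁻¹] · [kg] = kg·m²·s⁻¹  ← same
  (2) [s] · [kg·m²·s⁻¹] = kg·m²
  (3) N·s = kg·m·s⁻²·s = kg·m·s⁻¹
  (4) kg·m²·s⁻²
Only (1) matches kg·m²·s⁻¹.

(1)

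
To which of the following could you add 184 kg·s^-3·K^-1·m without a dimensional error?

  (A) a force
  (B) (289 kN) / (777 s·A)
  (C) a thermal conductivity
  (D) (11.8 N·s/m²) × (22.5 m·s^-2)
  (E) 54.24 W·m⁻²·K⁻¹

Reference: kg·m·s⁻³·K⁻¹.
Each option:
  (A) [force] = kg·m·s⁻²
  (B) [kg·m·s⁻²] / [s·A] = kg·m·s⁻³·A⁻¹
  (C) [thermal conductivity] = kg·m·s⁻³·K⁻¹  ← same
  (D) [kg·m⁻¹·s⁻¹] · [m·s⁻²] = kg·s⁻³
  (E) W·m⁻²·K⁻¹ = J·s⁻¹·m⁻²·K⁻¹ = kg·s⁻³·K⁻¹
Only (C) matches kg·m·s⁻³·K⁻¹.

(C)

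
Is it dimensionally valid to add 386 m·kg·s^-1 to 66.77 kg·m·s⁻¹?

Expand each in SI base units:
  386 m·kg·s^-1:  kg·m·s⁻¹
  66.77 kg·m·s⁻¹:  kg·m·s⁻¹
Both are kg·m·s⁻¹, so they have the same dimensions and can be added.

Yes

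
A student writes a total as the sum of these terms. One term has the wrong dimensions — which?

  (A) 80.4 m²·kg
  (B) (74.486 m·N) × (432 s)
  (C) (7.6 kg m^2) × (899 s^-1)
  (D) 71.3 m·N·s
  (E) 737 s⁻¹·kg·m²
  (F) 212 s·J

In SI base units:
  (A) kg·m²
  (B) [kg·m²·s⁻²] · [s] = kg·m²·s⁻¹
  (C) [kg·m²] · [s⁻¹] = kg·m²·s⁻¹
  (D) N·m·s = kg·m·s⁻²·m·s = kg·m²·s⁻¹
  (E) kg·m²·s⁻¹
  (F) J·s = N·m·s = kg·m²·s⁻¹
All reduce to kg·m²·s⁻¹ except (A), which is kg·m².

(A)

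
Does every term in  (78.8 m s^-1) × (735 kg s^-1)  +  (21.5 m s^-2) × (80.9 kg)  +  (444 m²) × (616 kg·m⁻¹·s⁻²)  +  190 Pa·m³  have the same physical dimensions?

No

Reduce each to base SI dimensions:
  (78.8 m s^-1) × (735 kg s^-1):  [m·s⁻¹] · [kg·s⁻¹] = kg·m·s⁻²
  (21.5 m s^-2) × (80.9 kg):  [m·s⁻²] · [kg] = kg·m·s⁻²
  (444 m²) × (616 kg·m⁻¹·s⁻²):  [m²] · [kg·m⁻¹·s⁻²] = kg·m·s⁻²
  190 Pa·m³:  Pa·m³ = N·m⁻²·m³ = kg·m²·s⁻²
The terms do not share a single dimension (kg·m²·s⁻² vs kg·m·s⁻²).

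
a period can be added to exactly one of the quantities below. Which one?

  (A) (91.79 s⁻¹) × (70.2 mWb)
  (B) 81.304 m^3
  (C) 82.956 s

Reference: [period] = s.
Each option:
  (A) [s⁻¹] · [kg·m²·s⁻²·A⁻¹] = kg·m²·s⁻³·A⁻¹
  (B) m³
  (C) s  ← same
Only (C) matches s.

(C)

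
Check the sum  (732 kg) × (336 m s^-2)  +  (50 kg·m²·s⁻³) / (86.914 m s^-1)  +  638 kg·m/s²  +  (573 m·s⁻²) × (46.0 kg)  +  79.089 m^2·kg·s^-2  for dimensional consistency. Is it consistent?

No

In SI base units:
  (732 kg) × (336 m s^-2):  [kg] · [m·s⁻²] = kg·m·s⁻²
  (50 kg·m²·s⁻³) / (86.914 m s^-1):  [kg·m²·s⁻³] / [m·s⁻¹] = kg·m·s⁻²
  638 kg·m/s²:  kg·m·s⁻²
  (573 m·s⁻²) × (46.0 kg):  [m·s⁻²] · [kg] = kg·m·s⁻²
  79.089 m^2·kg·s^-2:  kg·m²·s⁻²
The terms do not share a single dimension (kg·m²·s⁻² vs kg·m·s⁻²).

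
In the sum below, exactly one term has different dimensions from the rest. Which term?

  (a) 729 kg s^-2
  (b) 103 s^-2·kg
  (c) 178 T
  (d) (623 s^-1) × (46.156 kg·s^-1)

Reduce each to base SI dimensions:
  (a) kg·s⁻²
  (b) kg·s⁻²
  (c) T = Wb·m⁻² = kg·s⁻²·A⁻¹
  (d) [s⁻¹] · [kg·s⁻¹] = kg·s⁻²
All reduce to kg·s⁻² except (c), which is kg·s⁻²·A⁻¹.

(c)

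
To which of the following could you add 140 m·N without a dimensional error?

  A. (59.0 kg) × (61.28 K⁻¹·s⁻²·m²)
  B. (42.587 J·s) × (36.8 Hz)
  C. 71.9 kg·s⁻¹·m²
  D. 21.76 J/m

B.

Reference: N·m = kg·m·s⁻²·m = kg·m²·s⁻².
Each option:
  A. [kg] · [m²·s⁻²·K⁻¹] = kg·m²·s⁻²·K⁻¹
  B. [kg·m²·s⁻¹] · [s⁻¹] = kg·m²·s⁻²  ← same
  C. kg·m²·s⁻¹
  D. J·m⁻¹ = N·m·m⁻¹ = kg·m·s⁻²
Only B. matches kg·m²·s⁻².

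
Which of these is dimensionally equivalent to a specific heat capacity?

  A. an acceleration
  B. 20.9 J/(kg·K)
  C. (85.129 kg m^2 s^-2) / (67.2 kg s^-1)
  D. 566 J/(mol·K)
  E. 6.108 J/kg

B.

Reference: [specific heat capacity] = m²·s⁻²·K⁻¹.
Each option:
  A. [acceleration] = m·s⁻²
  B. J·kg⁻¹·K⁻¹ = N·m·kg⁻¹·K⁻¹ = m²·s⁻²·K⁻¹  ← same
  C. [kg·m²·s⁻²] / [kg·s⁻¹] = m²·s⁻¹
  D. J·mol⁻¹·K⁻¹ = N·m·mol⁻¹·K⁻¹ = kg·m²·s⁻²·K⁻¹·mol⁻¹
  E. J·kg⁻¹ = N·m·kg⁻¹ = m²·s⁻²
Only B. matches m²·s⁻²·K⁻¹.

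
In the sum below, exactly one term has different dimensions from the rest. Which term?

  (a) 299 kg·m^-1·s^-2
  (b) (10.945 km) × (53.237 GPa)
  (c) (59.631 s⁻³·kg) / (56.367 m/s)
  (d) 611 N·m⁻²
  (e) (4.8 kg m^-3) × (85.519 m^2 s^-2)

In SI base units:
  (a) kg·m⁻¹·s⁻²
  (b) [m] · [kg·m⁻¹·s⁻²] = kg·s⁻²
  (c) [kg·s⁻³] / [m·s⁻¹] = kg·m⁻¹·s⁻²
  (d) N·m⁻² = kg·m·s⁻²·m⁻² = kg·m⁻¹·s⁻²
  (e) [kg·m⁻³] · [m²·s⁻²] = kg·m⁻¹·s⁻²
All reduce to kg·m⁻¹·s⁻² except (b), which is kg·s⁻².

(b)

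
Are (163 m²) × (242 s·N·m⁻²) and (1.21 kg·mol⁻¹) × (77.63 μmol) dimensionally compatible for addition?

Work out the base dimensions of each:
  (163 m²) × (242 s·N·m⁻²):  [m²] · [kg·m⁻¹·s⁻¹] = kg·m·s⁻¹
  (1.21 kg·mol⁻¹) × (77.63 μmol):  [kg·mol⁻¹] · [mol] = kg
kg·m·s⁻¹ ≠ kg, so they cannot be added.

No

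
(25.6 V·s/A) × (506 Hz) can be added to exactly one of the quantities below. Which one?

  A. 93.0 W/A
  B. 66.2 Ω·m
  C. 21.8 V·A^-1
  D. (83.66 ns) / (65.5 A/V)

C.

Reference: [kg·m²·s⁻²·A⁻²] · [s⁻¹] = kg·m²·s⁻³·A⁻².
Each option:
  A. W·A⁻¹ = J·s⁻¹·A⁻¹ = kg·m²·s⁻³·A⁻¹
  B. Ω·m = V·A⁻¹·m = kg·m³·s⁻³·A⁻²
  C. V·A⁻¹ = J·C⁻¹·A⁻¹ = kg·m²·s⁻³·A⁻²  ← same
  D. [s] / [kg⁻¹·m⁻²·s³·A²] = kg·m²·s⁻²·A⁻²
Only C. matches kg·m²·s⁻³·A⁻².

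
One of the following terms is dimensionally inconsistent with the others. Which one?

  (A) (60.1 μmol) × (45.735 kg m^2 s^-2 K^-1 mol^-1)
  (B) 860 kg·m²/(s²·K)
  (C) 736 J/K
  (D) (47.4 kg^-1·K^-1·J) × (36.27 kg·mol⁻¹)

Work out the base dimensions of each:
  (A) [mol] · [kg·m²·s⁻²·K⁻¹·mol⁻¹] = kg·m²·s⁻²·K⁻¹
  (B) kg·m²·s⁻²·K⁻¹
  (C) J·K⁻¹ = N·m·K⁻¹ = kg·m²·s⁻²·K⁻¹
  (D) [m²·s⁻²·K⁻¹] · [kg·mol⁻¹] = kg·m²·s⁻²·K⁻¹·mol⁻¹
All reduce to kg·m²·s⁻²·K⁻¹ except (D), which is kg·m²·s⁻²·K⁻¹·mol⁻¹.

(D)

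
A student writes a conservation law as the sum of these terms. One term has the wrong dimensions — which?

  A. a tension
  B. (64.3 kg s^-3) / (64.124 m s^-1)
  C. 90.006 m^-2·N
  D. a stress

A.

Reduce each to base SI dimensions:
  A. [tension] = kg·m·s⁻²
  B. [kg·s⁻³] / [m·s⁻¹] = kg·m⁻¹·s⁻²
  C. N·m⁻² = kg·m·s⁻²·m⁻² = kg·m⁻¹·s⁻²
  D. [stress] = kg·m⁻¹·s⁻²
All reduce to kg·m⁻¹·s⁻² except A., which is kg·m·s⁻².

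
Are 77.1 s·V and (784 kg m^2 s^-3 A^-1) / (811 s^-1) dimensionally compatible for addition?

Reduce each to base SI dimensions:
  77.1 s·V:  V·s = J·C⁻¹·s = kg·m²·s⁻²·A⁻¹
  (784 kg m^2 s^-3 A^-1) / (811 s^-1):  [kg·m²·s⁻³·A⁻¹] / [s⁻¹] = kg·m²·s⁻²·A⁻¹
Both are kg·m²·s⁻²·A⁻¹, so they have the same dimensions and can be added.

Yes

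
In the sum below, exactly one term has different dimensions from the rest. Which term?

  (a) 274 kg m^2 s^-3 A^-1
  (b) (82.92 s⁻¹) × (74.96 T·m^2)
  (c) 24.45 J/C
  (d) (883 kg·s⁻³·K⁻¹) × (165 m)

(d)

Dimensions:
  (a) kg·m²·s⁻³·A⁻¹
  (b) [s⁻¹] · [kg·m²·s⁻²·A⁻¹] = kg·m²·s⁻³·A⁻¹
  (c) J·C⁻¹ = N·m·(s·A)⁻¹ = kg·m²·s⁻³·A⁻¹
  (d) [kg·s⁻³·K⁻¹] · [m] = kg·m·s⁻³·K⁻¹
All reduce to kg·m²·s⁻³·A⁻¹ except (d), which is kg·m·s⁻³·K⁻¹.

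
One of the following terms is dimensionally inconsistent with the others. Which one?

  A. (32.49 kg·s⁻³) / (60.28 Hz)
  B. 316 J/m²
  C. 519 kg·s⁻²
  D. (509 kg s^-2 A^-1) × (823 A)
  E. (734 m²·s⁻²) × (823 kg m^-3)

Work out the base dimensions of each:
  A. [kg·s⁻³] / [s⁻¹] = kg·s⁻²
  B. J·m⁻² = N·m·m⁻² = kg·s⁻²
  C. kg·s⁻²
  D. [kg·s⁻²·A⁻¹] · [A] = kg·s⁻²
  E. [m²·s⁻²] · [kg·m⁻³] = kg·m⁻¹·s⁻²
All reduce to kg·s⁻² except E., which is kg·m⁻¹·s⁻².

E.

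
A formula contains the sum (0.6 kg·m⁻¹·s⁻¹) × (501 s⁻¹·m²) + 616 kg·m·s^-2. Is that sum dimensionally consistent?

In SI base units:
  (0.6 kg·m⁻¹·s⁻¹) × (501 s⁻¹·m²):  [kg·m⁻¹·s⁻¹] · [m²·s⁻¹] = kg·m·s⁻²
  616 kg·m·s^-2:  kg·m·s⁻²
Both are kg·m·s⁻², so they have the same dimensions and can be added.

Yes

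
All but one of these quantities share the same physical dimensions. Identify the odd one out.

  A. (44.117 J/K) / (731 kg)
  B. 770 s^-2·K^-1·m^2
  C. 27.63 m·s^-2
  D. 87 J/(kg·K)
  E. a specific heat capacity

C.

Work out the base dimensions of each:
  A. [kg·m²·s⁻²·K⁻¹] / [kg] = m²·s⁻²·K⁻¹
  B. m²·s⁻²·K⁻¹
  C. m·s⁻²
  D. J·kg⁻¹·K⁻¹ = N·m·kg⁻¹·K⁻¹ = m²·s⁻²·K⁻¹
  E. [specific heat capacity] = m²·s⁻²·K⁻¹
All reduce to m²·s⁻²·K⁻¹ except C., which is m·s⁻².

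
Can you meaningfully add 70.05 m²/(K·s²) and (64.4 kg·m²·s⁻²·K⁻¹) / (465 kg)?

In SI base units:
  70.05 m²/(K·s²):  m²·s⁻²·K⁻¹
  (64.4 kg·m²·s⁻²·K⁻¹) / (465 kg):  [kg·m²·s⁻²·K⁻¹] / [kg] = m²·s⁻²·K⁻¹
Both are m²·s⁻²·K⁻¹, so they have the same dimensions and can be added.

Yes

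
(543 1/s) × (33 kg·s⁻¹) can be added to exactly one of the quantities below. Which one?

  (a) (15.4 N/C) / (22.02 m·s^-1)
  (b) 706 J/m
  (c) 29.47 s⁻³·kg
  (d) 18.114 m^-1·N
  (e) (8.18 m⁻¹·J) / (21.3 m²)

(d)

Reference: [s⁻¹] · [kg·s⁻¹] = kg·s⁻².
Each option:
  (a) [kg·m·s⁻³·A⁻¹] / [m·s⁻¹] = kg·s⁻²·A⁻¹
  (b) J·m⁻¹ = N·m·m⁻¹ = kg·m·s⁻²
  (c) kg·s⁻³
  (d) N·m⁻¹ = kg·m·s⁻²·m⁻¹ = kg·s⁻²  ← same
  (e) [kg·m·s⁻²] / [m²] = kg·m⁻¹·s⁻²
Only (d) matches kg·s⁻².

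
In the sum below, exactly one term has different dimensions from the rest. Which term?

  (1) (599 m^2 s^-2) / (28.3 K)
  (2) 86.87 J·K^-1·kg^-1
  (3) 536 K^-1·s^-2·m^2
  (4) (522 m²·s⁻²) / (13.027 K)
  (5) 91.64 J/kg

In SI base units:
  (1) [m²·s⁻²] / [K] = m²·s⁻²·K⁻¹
  (2) J·kg⁻¹·K⁻¹ = N·m·kg⁻¹·K⁻¹ = m²·s⁻²·K⁻¹
  (3) m²·s⁻²·K⁻¹
  (4) [m²·s⁻²] / [K] = m²·s⁻²·K⁻¹
  (5) J·kg⁻¹ = N·m·kg⁻¹ = m²·s⁻²
All reduce to m²·s⁻²·K⁻¹ except (5), which is m²·s⁻².

(5)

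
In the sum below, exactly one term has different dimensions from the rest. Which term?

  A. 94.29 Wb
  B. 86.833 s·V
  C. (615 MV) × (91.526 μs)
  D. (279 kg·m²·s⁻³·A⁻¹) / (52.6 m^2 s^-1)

D.

Work out the base dimensions of each:
  A. Wb = V·s = kg·m²·s⁻²·A⁻¹
  B. V·s = J·C⁻¹·s = kg·m²·s⁻²·A⁻¹
  C. [kg·m²·s⁻³·A⁻¹] · [s] = kg·m²·s⁻²·A⁻¹
  D. [kg·m²·s⁻³·A⁻¹] / [m²·s⁻¹] = kg·s⁻²·A⁻¹
All reduce to kg·m²·s⁻²·A⁻¹ except D., which is kg·s⁻²·A⁻¹.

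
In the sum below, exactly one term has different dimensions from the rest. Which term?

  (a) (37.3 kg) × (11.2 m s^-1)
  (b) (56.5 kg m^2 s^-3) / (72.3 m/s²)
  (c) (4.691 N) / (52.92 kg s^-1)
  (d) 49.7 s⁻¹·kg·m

(c)

Dimensions:
  (a) [kg] · [m·s⁻¹] = kg·m·s⁻¹
  (b) [kg·m²·s⁻³] / [m·s⁻²] = kg·m·s⁻¹
  (c) [kg·m·s⁻²] / [kg·s⁻¹] = m·s⁻¹
  (d) kg·m·s⁻¹
All reduce to kg·m·s⁻¹ except (c), which is m·s⁻¹.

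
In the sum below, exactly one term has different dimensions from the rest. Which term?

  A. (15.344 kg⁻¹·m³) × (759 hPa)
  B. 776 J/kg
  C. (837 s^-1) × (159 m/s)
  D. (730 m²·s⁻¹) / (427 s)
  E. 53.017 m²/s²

Reduce each to base SI dimensions:
  A. [kg⁻¹·m³] · [kg·m⁻¹·s⁻²] = m²·s⁻²
  B. J·kg⁻¹ = N·m·kg⁻¹ = m²·s⁻²
  C. [s⁻¹] · [m·s⁻¹] = m·s⁻²
  D. [m²·s⁻¹] / [s] = m²·s⁻²
  E. m²·s⁻²
All reduce to m²·s⁻² except C., which is m·s⁻².

C.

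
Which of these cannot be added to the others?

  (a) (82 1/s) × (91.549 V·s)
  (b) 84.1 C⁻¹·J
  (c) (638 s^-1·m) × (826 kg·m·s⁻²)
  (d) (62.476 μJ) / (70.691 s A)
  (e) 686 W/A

In SI base units:
  (a) [s⁻¹] · [kg·m²·s⁻²·A⁻¹] = kg·m²·s⁻³·A⁻¹
  (b) J·C⁻¹ = N·m·(s·A)⁻¹ = kg·m²·s⁻³·A⁻¹
  (c) [m·s⁻¹] · [kg·m·s⁻²] = kg·m²·s⁻³
  (d) [kg·m²·s⁻²] / [s·A] = kg·m²·s⁻³·A⁻¹
  (e) W·A⁻¹ = J·s⁻¹·A⁻¹ = kg·m²·s⁻³·A⁻¹
All reduce to kg·m²·s⁻³·A⁻¹ except (c), which is kg·m²·s⁻³.

(c)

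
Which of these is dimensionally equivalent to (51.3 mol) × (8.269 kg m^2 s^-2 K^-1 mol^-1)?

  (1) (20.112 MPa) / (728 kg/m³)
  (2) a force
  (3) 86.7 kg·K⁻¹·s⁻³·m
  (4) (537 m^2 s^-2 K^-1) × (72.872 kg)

Reference: [mol] · [kg·m²·s⁻²·K⁻¹·mol⁻¹] = kg·m²·s⁻²·K⁻¹.
Each option:
  (1) [kg·m⁻¹·s⁻²] / [kg·m⁻³] = m²·s⁻²
  (2) [force] = kg·m·s⁻²
  (3) kg·m·s⁻³·K⁻¹
  (4) [m²·s⁻²·K⁻¹] · [kg] = kg·m²·s⁻²·K⁻¹  ← same
Only (4) matches kg·m²·s⁻²·K⁻¹.

(4)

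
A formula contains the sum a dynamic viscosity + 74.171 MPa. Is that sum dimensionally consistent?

No

Expand each in SI base units:
  a dynamic viscosity:  [dynamic viscosity] = kg·m⁻¹·s⁻¹
  74.171 MPa:  Pa = N·m⁻² = kg·m⁻¹·s⁻²
kg·m⁻¹·s⁻¹ ≠ kg·m⁻¹·s⁻², so they cannot be added.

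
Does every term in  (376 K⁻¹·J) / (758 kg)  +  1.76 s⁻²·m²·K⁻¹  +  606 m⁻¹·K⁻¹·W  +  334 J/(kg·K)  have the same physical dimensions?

No

Reduce each to base SI dimensions:
  (376 K⁻¹·J) / (758 kg):  [kg·m²·s⁻²·K⁻¹] / [kg] = m²·s⁻²·K⁻¹
  1.76 s⁻²·m²·K⁻¹:  m²·s⁻²·K⁻¹
  606 m⁻¹·K⁻¹·W:  W·m⁻¹·K⁻¹ = J·s⁻¹·m⁻¹·K⁻¹ = kg·m·s⁻³·K⁻¹
  334 J/(kg·K):  J·kg⁻¹·K⁻¹ = N·m·kg⁻¹·K⁻¹ = m²·s⁻²·K⁻¹
The terms do not share a single dimension (kg·m·s⁻³·K⁻¹ vs m²·s⁻²·K⁻¹).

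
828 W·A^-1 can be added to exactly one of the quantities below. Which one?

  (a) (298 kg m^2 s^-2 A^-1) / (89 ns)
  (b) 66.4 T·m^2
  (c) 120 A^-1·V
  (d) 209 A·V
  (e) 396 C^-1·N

Reference: W·A⁻¹ = J·s⁻¹·A⁻¹ = kg·m²·s⁻³·A⁻¹.
Each option:
  (a) [kg·m²·s⁻²·A⁻¹] / [s] = kg·m²·s⁻³·A⁻¹  ← same
  (b) T·m² = Wb·m⁻²·m² = kg·m²·s⁻²·A⁻¹
  (c) V·A⁻¹ = J·C⁻¹·A⁻¹ = kg·m²·s⁻³·A⁻²
  (d) V·A = J·C⁻¹·A = kg·m²·s⁻³
  (e) N·C⁻¹ = kg·m·s⁻²·(s·A)⁻¹ = kg·m·s⁻³·A⁻¹
Only (a) matches kg·m²·s⁻³·A⁻¹.

(a)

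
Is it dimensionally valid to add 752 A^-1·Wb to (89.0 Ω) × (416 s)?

Yes

In SI base units:
  752 A^-1·Wb:  Wb·A⁻¹ = V·s·A⁻¹ = kg·m²·s⁻²·A⁻²
  (89.0 Ω) × (416 s):  [kg·m²·s⁻³·A⁻²] · [s] = kg·m²·s⁻²·A⁻²
Both are kg·m²·s⁻²·A⁻², so they have the same dimensions and can be added.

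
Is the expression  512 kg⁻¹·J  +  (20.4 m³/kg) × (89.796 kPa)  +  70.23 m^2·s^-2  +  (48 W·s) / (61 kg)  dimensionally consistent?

Yes

Expand each in SI base units:
  512 kg⁻¹·J:  J·kg⁻¹ = N·m·kg⁻¹ = m²·s⁻²
  (20.4 m³/kg) × (89.796 kPa):  [kg⁻¹·m³] · [kg·m⁻¹·s⁻²] = m²·s⁻²
  70.23 m^2·s^-2:  m²·s⁻²
  (48 W·s) / (61 kg):  [kg·m²·s⁻²] / [kg] = m²·s⁻²
Every term reduces to m²·s⁻².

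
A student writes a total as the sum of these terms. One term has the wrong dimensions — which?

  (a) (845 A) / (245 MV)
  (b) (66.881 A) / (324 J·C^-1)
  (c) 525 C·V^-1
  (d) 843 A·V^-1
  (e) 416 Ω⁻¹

In SI base units:
  (a) [A] / [kg·m²·s⁻³·A⁻¹] = kg⁻¹·m⁻²·s³·A²
  (b) [A] / [kg·m²·s⁻³·A⁻¹] = kg⁻¹·m⁻²·s³·A²
  (c) C·V⁻¹ = s·A·(J·C⁻¹)⁻¹ = kg⁻¹·m⁻²·s⁴·A²
  (d) A·V⁻¹ = A·(J·C⁻¹)⁻¹ = kg⁻¹·m⁻²·s³·A²
  (e) Ω⁻¹ = (V·A⁻¹)⁻¹ = kg⁻¹·m⁻²·s³·A²
All reduce to kg⁻¹·m⁻²·s³·A² except (c), which is kg⁻¹·m⁻²·s⁴·A².

(c)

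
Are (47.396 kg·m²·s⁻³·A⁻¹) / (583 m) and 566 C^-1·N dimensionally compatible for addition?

Yes

Dimensions:
  (47.396 kg·m²·s⁻³·A⁻¹) / (583 m):  [kg·m²·s⁻³·A⁻¹] / [m] = kg·m·s⁻³·A⁻¹
  566 C^-1·N:  N·C⁻¹ = kg·m·s⁻²·(s·A)⁻¹ = kg·m·s⁻³·A⁻¹
Both are kg·m·s⁻³·A⁻¹, so they have the same dimensions and can be added.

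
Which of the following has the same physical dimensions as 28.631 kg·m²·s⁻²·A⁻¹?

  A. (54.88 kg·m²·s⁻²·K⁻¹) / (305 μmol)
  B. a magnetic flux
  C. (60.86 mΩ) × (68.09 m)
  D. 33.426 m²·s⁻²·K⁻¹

B.

Reference: kg·m²·s⁻²·A⁻¹.
Each option:
  A. [kg·m²·s⁻²·K⁻¹] / [mol] = kg·m²·s⁻²·K⁻¹·mol⁻¹
  B. [magnetic flux] = kg·m²·s⁻²·A⁻¹  ← same
  C. [kg·m²·s⁻³·A⁻²] · [m] = kg·m³·s⁻³·A⁻²
  D. m²·s⁻²·K⁻¹
Only B. matches kg·m²·s⁻²·A⁻¹.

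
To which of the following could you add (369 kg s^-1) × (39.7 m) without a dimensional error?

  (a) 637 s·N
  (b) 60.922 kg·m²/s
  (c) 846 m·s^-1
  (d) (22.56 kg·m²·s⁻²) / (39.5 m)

Reference: [kg·s⁻¹] · [m] = kg·m·s⁻¹.
Each option:
  (a) N·s = kg·m·s⁻²·s = kg·m·s⁻¹  ← same
  (b) kg·m²·s⁻¹
  (c) m·s⁻¹
  (d) [kg·m²·s⁻²] / [m] = kg·m·s⁻²
Only (a) matches kg·m·s⁻¹.

(a)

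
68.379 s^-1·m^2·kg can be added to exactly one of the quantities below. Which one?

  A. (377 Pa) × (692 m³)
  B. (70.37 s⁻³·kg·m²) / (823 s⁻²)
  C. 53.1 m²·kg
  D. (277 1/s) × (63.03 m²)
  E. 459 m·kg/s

Reference: kg·m²·s⁻¹.
Each option:
  A. [kg·m⁻¹·s⁻²] · [m³] = kg·m²·s⁻²
  B. [kg·m²·s⁻³] / [s⁻²] = kg·m²·s⁻¹  ← same
  C. kg·m²
  D. [s⁻¹] · [m²] = m²·s⁻¹
  E. kg·m·s⁻¹
Only B. matches kg·m²·s⁻¹.

B.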